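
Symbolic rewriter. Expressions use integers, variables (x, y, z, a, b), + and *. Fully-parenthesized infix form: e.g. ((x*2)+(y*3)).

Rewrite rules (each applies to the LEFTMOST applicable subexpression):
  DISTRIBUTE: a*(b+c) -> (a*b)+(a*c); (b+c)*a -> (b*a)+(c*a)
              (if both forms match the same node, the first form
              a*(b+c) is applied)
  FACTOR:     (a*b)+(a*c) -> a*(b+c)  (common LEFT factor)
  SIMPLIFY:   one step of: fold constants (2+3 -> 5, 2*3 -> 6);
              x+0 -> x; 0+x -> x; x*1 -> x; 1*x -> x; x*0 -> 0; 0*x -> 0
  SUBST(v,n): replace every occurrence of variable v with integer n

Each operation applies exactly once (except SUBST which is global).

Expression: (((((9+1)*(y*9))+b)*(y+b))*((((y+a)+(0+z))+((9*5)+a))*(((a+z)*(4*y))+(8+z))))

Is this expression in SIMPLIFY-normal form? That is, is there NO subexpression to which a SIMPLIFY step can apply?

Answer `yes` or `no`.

Answer: no

Derivation:
Expression: (((((9+1)*(y*9))+b)*(y+b))*((((y+a)+(0+z))+((9*5)+a))*(((a+z)*(4*y))+(8+z))))
Scanning for simplifiable subexpressions (pre-order)...
  at root: (((((9+1)*(y*9))+b)*(y+b))*((((y+a)+(0+z))+((9*5)+a))*(((a+z)*(4*y))+(8+z)))) (not simplifiable)
  at L: ((((9+1)*(y*9))+b)*(y+b)) (not simplifiable)
  at LL: (((9+1)*(y*9))+b) (not simplifiable)
  at LLL: ((9+1)*(y*9)) (not simplifiable)
  at LLLL: (9+1) (SIMPLIFIABLE)
  at LLLR: (y*9) (not simplifiable)
  at LR: (y+b) (not simplifiable)
  at R: ((((y+a)+(0+z))+((9*5)+a))*(((a+z)*(4*y))+(8+z))) (not simplifiable)
  at RL: (((y+a)+(0+z))+((9*5)+a)) (not simplifiable)
  at RLL: ((y+a)+(0+z)) (not simplifiable)
  at RLLL: (y+a) (not simplifiable)
  at RLLR: (0+z) (SIMPLIFIABLE)
  at RLR: ((9*5)+a) (not simplifiable)
  at RLRL: (9*5) (SIMPLIFIABLE)
  at RR: (((a+z)*(4*y))+(8+z)) (not simplifiable)
  at RRL: ((a+z)*(4*y)) (not simplifiable)
  at RRLL: (a+z) (not simplifiable)
  at RRLR: (4*y) (not simplifiable)
  at RRR: (8+z) (not simplifiable)
Found simplifiable subexpr at path LLLL: (9+1)
One SIMPLIFY step would give: ((((10*(y*9))+b)*(y+b))*((((y+a)+(0+z))+((9*5)+a))*(((a+z)*(4*y))+(8+z))))
-> NOT in normal form.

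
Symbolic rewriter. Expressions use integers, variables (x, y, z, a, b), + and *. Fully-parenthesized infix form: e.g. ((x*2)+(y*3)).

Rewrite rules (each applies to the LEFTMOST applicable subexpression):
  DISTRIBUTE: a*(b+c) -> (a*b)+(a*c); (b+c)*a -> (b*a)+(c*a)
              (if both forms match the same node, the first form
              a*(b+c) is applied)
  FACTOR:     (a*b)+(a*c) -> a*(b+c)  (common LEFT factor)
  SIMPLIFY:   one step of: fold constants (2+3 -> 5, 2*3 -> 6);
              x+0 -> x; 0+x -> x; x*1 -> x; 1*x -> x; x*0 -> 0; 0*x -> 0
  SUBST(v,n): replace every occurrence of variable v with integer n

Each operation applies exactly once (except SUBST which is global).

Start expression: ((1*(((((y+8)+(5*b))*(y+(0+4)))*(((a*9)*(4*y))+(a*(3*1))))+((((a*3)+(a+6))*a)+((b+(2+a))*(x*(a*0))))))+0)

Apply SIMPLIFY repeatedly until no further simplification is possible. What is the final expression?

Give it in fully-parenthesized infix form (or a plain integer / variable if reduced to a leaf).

Answer: (((((y+8)+(5*b))*(y+4))*(((a*9)*(4*y))+(a*3)))+(((a*3)+(a+6))*a))

Derivation:
Start: ((1*(((((y+8)+(5*b))*(y+(0+4)))*(((a*9)*(4*y))+(a*(3*1))))+((((a*3)+(a+6))*a)+((b+(2+a))*(x*(a*0))))))+0)
Step 1: at root: ((1*(((((y+8)+(5*b))*(y+(0+4)))*(((a*9)*(4*y))+(a*(3*1))))+((((a*3)+(a+6))*a)+((b+(2+a))*(x*(a*0))))))+0) -> (1*(((((y+8)+(5*b))*(y+(0+4)))*(((a*9)*(4*y))+(a*(3*1))))+((((a*3)+(a+6))*a)+((b+(2+a))*(x*(a*0)))))); overall: ((1*(((((y+8)+(5*b))*(y+(0+4)))*(((a*9)*(4*y))+(a*(3*1))))+((((a*3)+(a+6))*a)+((b+(2+a))*(x*(a*0))))))+0) -> (1*(((((y+8)+(5*b))*(y+(0+4)))*(((a*9)*(4*y))+(a*(3*1))))+((((a*3)+(a+6))*a)+((b+(2+a))*(x*(a*0))))))
Step 2: at root: (1*(((((y+8)+(5*b))*(y+(0+4)))*(((a*9)*(4*y))+(a*(3*1))))+((((a*3)+(a+6))*a)+((b+(2+a))*(x*(a*0)))))) -> (((((y+8)+(5*b))*(y+(0+4)))*(((a*9)*(4*y))+(a*(3*1))))+((((a*3)+(a+6))*a)+((b+(2+a))*(x*(a*0))))); overall: (1*(((((y+8)+(5*b))*(y+(0+4)))*(((a*9)*(4*y))+(a*(3*1))))+((((a*3)+(a+6))*a)+((b+(2+a))*(x*(a*0)))))) -> (((((y+8)+(5*b))*(y+(0+4)))*(((a*9)*(4*y))+(a*(3*1))))+((((a*3)+(a+6))*a)+((b+(2+a))*(x*(a*0)))))
Step 3: at LLRR: (0+4) -> 4; overall: (((((y+8)+(5*b))*(y+(0+4)))*(((a*9)*(4*y))+(a*(3*1))))+((((a*3)+(a+6))*a)+((b+(2+a))*(x*(a*0))))) -> (((((y+8)+(5*b))*(y+4))*(((a*9)*(4*y))+(a*(3*1))))+((((a*3)+(a+6))*a)+((b+(2+a))*(x*(a*0)))))
Step 4: at LRRR: (3*1) -> 3; overall: (((((y+8)+(5*b))*(y+4))*(((a*9)*(4*y))+(a*(3*1))))+((((a*3)+(a+6))*a)+((b+(2+a))*(x*(a*0))))) -> (((((y+8)+(5*b))*(y+4))*(((a*9)*(4*y))+(a*3)))+((((a*3)+(a+6))*a)+((b+(2+a))*(x*(a*0)))))
Step 5: at RRRR: (a*0) -> 0; overall: (((((y+8)+(5*b))*(y+4))*(((a*9)*(4*y))+(a*3)))+((((a*3)+(a+6))*a)+((b+(2+a))*(x*(a*0))))) -> (((((y+8)+(5*b))*(y+4))*(((a*9)*(4*y))+(a*3)))+((((a*3)+(a+6))*a)+((b+(2+a))*(x*0))))
Step 6: at RRR: (x*0) -> 0; overall: (((((y+8)+(5*b))*(y+4))*(((a*9)*(4*y))+(a*3)))+((((a*3)+(a+6))*a)+((b+(2+a))*(x*0)))) -> (((((y+8)+(5*b))*(y+4))*(((a*9)*(4*y))+(a*3)))+((((a*3)+(a+6))*a)+((b+(2+a))*0)))
Step 7: at RR: ((b+(2+a))*0) -> 0; overall: (((((y+8)+(5*b))*(y+4))*(((a*9)*(4*y))+(a*3)))+((((a*3)+(a+6))*a)+((b+(2+a))*0))) -> (((((y+8)+(5*b))*(y+4))*(((a*9)*(4*y))+(a*3)))+((((a*3)+(a+6))*a)+0))
Step 8: at R: ((((a*3)+(a+6))*a)+0) -> (((a*3)+(a+6))*a); overall: (((((y+8)+(5*b))*(y+4))*(((a*9)*(4*y))+(a*3)))+((((a*3)+(a+6))*a)+0)) -> (((((y+8)+(5*b))*(y+4))*(((a*9)*(4*y))+(a*3)))+(((a*3)+(a+6))*a))
Fixed point: (((((y+8)+(5*b))*(y+4))*(((a*9)*(4*y))+(a*3)))+(((a*3)+(a+6))*a))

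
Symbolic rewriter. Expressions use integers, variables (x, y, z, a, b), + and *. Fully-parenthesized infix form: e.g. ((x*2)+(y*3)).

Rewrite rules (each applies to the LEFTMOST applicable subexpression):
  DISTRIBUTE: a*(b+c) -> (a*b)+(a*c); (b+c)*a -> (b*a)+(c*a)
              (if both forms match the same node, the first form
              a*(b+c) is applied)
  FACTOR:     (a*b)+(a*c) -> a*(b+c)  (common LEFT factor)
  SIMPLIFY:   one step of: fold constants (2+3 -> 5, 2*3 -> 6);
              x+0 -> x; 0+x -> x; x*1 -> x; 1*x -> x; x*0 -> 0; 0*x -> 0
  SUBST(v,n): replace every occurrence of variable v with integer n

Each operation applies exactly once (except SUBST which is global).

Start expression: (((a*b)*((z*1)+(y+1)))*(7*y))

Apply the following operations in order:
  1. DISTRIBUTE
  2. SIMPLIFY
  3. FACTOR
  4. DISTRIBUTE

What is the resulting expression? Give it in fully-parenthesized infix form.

Start: (((a*b)*((z*1)+(y+1)))*(7*y))
Apply DISTRIBUTE at L (target: ((a*b)*((z*1)+(y+1)))): (((a*b)*((z*1)+(y+1)))*(7*y)) -> ((((a*b)*(z*1))+((a*b)*(y+1)))*(7*y))
Apply SIMPLIFY at LLR (target: (z*1)): ((((a*b)*(z*1))+((a*b)*(y+1)))*(7*y)) -> ((((a*b)*z)+((a*b)*(y+1)))*(7*y))
Apply FACTOR at L (target: (((a*b)*z)+((a*b)*(y+1)))): ((((a*b)*z)+((a*b)*(y+1)))*(7*y)) -> (((a*b)*(z+(y+1)))*(7*y))
Apply DISTRIBUTE at L (target: ((a*b)*(z+(y+1)))): (((a*b)*(z+(y+1)))*(7*y)) -> ((((a*b)*z)+((a*b)*(y+1)))*(7*y))

Answer: ((((a*b)*z)+((a*b)*(y+1)))*(7*y))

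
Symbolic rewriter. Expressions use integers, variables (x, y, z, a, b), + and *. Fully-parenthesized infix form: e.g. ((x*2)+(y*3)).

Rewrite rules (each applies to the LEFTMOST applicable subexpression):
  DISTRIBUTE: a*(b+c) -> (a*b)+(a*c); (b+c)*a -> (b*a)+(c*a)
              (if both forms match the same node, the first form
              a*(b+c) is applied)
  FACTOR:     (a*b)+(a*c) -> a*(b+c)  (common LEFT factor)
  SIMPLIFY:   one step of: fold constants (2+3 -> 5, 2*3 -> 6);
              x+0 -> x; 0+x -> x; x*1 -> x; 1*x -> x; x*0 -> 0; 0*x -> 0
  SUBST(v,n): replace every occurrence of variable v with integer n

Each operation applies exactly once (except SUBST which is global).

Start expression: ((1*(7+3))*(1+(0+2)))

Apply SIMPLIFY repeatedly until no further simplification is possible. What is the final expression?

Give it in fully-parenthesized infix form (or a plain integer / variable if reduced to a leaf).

Answer: 30

Derivation:
Start: ((1*(7+3))*(1+(0+2)))
Step 1: at L: (1*(7+3)) -> (7+3); overall: ((1*(7+3))*(1+(0+2))) -> ((7+3)*(1+(0+2)))
Step 2: at L: (7+3) -> 10; overall: ((7+3)*(1+(0+2))) -> (10*(1+(0+2)))
Step 3: at RR: (0+2) -> 2; overall: (10*(1+(0+2))) -> (10*(1+2))
Step 4: at R: (1+2) -> 3; overall: (10*(1+2)) -> (10*3)
Step 5: at root: (10*3) -> 30; overall: (10*3) -> 30
Fixed point: 30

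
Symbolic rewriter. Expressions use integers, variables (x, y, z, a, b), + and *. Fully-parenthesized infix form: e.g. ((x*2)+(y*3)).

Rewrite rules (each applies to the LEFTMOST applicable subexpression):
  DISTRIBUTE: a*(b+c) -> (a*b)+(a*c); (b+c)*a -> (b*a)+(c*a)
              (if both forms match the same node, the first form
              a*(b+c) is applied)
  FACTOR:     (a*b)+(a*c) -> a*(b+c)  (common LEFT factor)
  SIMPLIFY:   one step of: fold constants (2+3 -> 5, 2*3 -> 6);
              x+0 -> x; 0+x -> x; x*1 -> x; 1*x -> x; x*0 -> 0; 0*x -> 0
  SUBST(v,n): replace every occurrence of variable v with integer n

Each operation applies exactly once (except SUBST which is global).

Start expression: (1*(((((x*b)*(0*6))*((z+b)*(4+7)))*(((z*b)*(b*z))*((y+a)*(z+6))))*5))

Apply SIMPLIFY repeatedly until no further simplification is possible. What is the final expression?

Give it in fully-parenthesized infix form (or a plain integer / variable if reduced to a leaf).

Start: (1*(((((x*b)*(0*6))*((z+b)*(4+7)))*(((z*b)*(b*z))*((y+a)*(z+6))))*5))
Step 1: at root: (1*(((((x*b)*(0*6))*((z+b)*(4+7)))*(((z*b)*(b*z))*((y+a)*(z+6))))*5)) -> (((((x*b)*(0*6))*((z+b)*(4+7)))*(((z*b)*(b*z))*((y+a)*(z+6))))*5); overall: (1*(((((x*b)*(0*6))*((z+b)*(4+7)))*(((z*b)*(b*z))*((y+a)*(z+6))))*5)) -> (((((x*b)*(0*6))*((z+b)*(4+7)))*(((z*b)*(b*z))*((y+a)*(z+6))))*5)
Step 2: at LLLR: (0*6) -> 0; overall: (((((x*b)*(0*6))*((z+b)*(4+7)))*(((z*b)*(b*z))*((y+a)*(z+6))))*5) -> (((((x*b)*0)*((z+b)*(4+7)))*(((z*b)*(b*z))*((y+a)*(z+6))))*5)
Step 3: at LLL: ((x*b)*0) -> 0; overall: (((((x*b)*0)*((z+b)*(4+7)))*(((z*b)*(b*z))*((y+a)*(z+6))))*5) -> (((0*((z+b)*(4+7)))*(((z*b)*(b*z))*((y+a)*(z+6))))*5)
Step 4: at LL: (0*((z+b)*(4+7))) -> 0; overall: (((0*((z+b)*(4+7)))*(((z*b)*(b*z))*((y+a)*(z+6))))*5) -> ((0*(((z*b)*(b*z))*((y+a)*(z+6))))*5)
Step 5: at L: (0*(((z*b)*(b*z))*((y+a)*(z+6)))) -> 0; overall: ((0*(((z*b)*(b*z))*((y+a)*(z+6))))*5) -> (0*5)
Step 6: at root: (0*5) -> 0; overall: (0*5) -> 0
Fixed point: 0

Answer: 0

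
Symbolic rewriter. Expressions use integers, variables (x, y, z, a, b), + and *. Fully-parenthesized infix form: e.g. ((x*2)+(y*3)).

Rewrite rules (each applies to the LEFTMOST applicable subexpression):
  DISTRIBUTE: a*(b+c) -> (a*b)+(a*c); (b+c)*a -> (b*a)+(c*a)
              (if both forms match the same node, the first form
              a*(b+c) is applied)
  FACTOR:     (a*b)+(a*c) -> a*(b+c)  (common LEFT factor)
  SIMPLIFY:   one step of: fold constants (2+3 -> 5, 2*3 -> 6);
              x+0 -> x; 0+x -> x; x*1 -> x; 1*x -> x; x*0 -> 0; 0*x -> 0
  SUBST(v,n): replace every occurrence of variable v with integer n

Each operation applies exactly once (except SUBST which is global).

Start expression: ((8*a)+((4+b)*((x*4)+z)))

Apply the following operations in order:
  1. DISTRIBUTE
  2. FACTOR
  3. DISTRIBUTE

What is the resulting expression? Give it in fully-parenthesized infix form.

Answer: ((8*a)+(((4+b)*(x*4))+((4+b)*z)))

Derivation:
Start: ((8*a)+((4+b)*((x*4)+z)))
Apply DISTRIBUTE at R (target: ((4+b)*((x*4)+z))): ((8*a)+((4+b)*((x*4)+z))) -> ((8*a)+(((4+b)*(x*4))+((4+b)*z)))
Apply FACTOR at R (target: (((4+b)*(x*4))+((4+b)*z))): ((8*a)+(((4+b)*(x*4))+((4+b)*z))) -> ((8*a)+((4+b)*((x*4)+z)))
Apply DISTRIBUTE at R (target: ((4+b)*((x*4)+z))): ((8*a)+((4+b)*((x*4)+z))) -> ((8*a)+(((4+b)*(x*4))+((4+b)*z)))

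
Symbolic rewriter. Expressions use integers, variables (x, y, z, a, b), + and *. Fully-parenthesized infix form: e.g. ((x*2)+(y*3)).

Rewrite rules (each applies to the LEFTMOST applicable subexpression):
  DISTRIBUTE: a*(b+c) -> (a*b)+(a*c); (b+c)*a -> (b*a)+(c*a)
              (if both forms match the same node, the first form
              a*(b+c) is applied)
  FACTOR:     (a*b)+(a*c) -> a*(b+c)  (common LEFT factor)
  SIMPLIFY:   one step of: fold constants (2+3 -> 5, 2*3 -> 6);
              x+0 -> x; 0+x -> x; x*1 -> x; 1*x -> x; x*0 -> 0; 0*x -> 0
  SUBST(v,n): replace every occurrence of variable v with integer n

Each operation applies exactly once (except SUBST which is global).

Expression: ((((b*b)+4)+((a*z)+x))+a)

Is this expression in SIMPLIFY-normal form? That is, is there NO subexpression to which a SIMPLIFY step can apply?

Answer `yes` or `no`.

Answer: yes

Derivation:
Expression: ((((b*b)+4)+((a*z)+x))+a)
Scanning for simplifiable subexpressions (pre-order)...
  at root: ((((b*b)+4)+((a*z)+x))+a) (not simplifiable)
  at L: (((b*b)+4)+((a*z)+x)) (not simplifiable)
  at LL: ((b*b)+4) (not simplifiable)
  at LLL: (b*b) (not simplifiable)
  at LR: ((a*z)+x) (not simplifiable)
  at LRL: (a*z) (not simplifiable)
Result: no simplifiable subexpression found -> normal form.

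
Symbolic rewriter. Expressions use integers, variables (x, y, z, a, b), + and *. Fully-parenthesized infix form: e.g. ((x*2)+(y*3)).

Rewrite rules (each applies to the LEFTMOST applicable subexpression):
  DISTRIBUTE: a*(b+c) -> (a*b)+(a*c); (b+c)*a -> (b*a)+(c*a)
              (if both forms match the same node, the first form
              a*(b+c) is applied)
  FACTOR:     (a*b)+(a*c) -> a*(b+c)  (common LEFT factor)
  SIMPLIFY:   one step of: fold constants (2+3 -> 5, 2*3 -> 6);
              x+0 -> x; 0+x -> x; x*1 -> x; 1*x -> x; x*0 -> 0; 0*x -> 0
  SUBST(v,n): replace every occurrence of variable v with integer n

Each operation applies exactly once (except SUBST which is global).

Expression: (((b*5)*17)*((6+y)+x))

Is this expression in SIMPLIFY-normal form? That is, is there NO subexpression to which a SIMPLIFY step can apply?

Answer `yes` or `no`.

Answer: yes

Derivation:
Expression: (((b*5)*17)*((6+y)+x))
Scanning for simplifiable subexpressions (pre-order)...
  at root: (((b*5)*17)*((6+y)+x)) (not simplifiable)
  at L: ((b*5)*17) (not simplifiable)
  at LL: (b*5) (not simplifiable)
  at R: ((6+y)+x) (not simplifiable)
  at RL: (6+y) (not simplifiable)
Result: no simplifiable subexpression found -> normal form.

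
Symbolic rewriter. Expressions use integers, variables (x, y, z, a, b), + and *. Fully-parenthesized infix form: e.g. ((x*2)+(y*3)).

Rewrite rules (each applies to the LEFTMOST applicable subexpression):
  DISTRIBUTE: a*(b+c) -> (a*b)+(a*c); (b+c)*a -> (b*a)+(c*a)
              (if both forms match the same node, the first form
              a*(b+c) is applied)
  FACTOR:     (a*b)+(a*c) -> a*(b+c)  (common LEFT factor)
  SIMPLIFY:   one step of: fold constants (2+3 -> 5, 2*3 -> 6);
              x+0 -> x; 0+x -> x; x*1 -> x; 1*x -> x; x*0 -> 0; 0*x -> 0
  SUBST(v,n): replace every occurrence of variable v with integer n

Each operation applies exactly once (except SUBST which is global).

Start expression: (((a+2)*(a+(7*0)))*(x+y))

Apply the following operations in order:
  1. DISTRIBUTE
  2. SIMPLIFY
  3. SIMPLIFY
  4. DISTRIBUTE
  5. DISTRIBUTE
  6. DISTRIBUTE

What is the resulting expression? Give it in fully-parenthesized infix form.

Answer: ((((a*a)*x)+((2*a)*x))+((((a+2)*a)+((a+2)*(7*0)))*y))

Derivation:
Start: (((a+2)*(a+(7*0)))*(x+y))
Apply DISTRIBUTE at root (target: (((a+2)*(a+(7*0)))*(x+y))): (((a+2)*(a+(7*0)))*(x+y)) -> ((((a+2)*(a+(7*0)))*x)+(((a+2)*(a+(7*0)))*y))
Apply SIMPLIFY at LLRR (target: (7*0)): ((((a+2)*(a+(7*0)))*x)+(((a+2)*(a+(7*0)))*y)) -> ((((a+2)*(a+0))*x)+(((a+2)*(a+(7*0)))*y))
Apply SIMPLIFY at LLR (target: (a+0)): ((((a+2)*(a+0))*x)+(((a+2)*(a+(7*0)))*y)) -> ((((a+2)*a)*x)+(((a+2)*(a+(7*0)))*y))
Apply DISTRIBUTE at LL (target: ((a+2)*a)): ((((a+2)*a)*x)+(((a+2)*(a+(7*0)))*y)) -> ((((a*a)+(2*a))*x)+(((a+2)*(a+(7*0)))*y))
Apply DISTRIBUTE at L (target: (((a*a)+(2*a))*x)): ((((a*a)+(2*a))*x)+(((a+2)*(a+(7*0)))*y)) -> ((((a*a)*x)+((2*a)*x))+(((a+2)*(a+(7*0)))*y))
Apply DISTRIBUTE at RL (target: ((a+2)*(a+(7*0)))): ((((a*a)*x)+((2*a)*x))+(((a+2)*(a+(7*0)))*y)) -> ((((a*a)*x)+((2*a)*x))+((((a+2)*a)+((a+2)*(7*0)))*y))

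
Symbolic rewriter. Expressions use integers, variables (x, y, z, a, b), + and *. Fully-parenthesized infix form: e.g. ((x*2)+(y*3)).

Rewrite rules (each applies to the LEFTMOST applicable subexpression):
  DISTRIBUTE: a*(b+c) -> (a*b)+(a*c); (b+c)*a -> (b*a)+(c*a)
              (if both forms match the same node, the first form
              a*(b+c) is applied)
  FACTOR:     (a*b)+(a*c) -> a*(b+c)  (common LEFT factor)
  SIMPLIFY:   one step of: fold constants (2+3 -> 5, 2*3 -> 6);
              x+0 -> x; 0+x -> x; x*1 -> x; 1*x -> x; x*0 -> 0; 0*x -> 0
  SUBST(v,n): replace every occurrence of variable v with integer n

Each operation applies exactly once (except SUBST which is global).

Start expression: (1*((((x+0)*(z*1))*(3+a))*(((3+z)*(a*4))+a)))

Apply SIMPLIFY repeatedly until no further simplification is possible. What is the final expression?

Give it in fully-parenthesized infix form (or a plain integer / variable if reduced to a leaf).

Answer: (((x*z)*(3+a))*(((3+z)*(a*4))+a))

Derivation:
Start: (1*((((x+0)*(z*1))*(3+a))*(((3+z)*(a*4))+a)))
Step 1: at root: (1*((((x+0)*(z*1))*(3+a))*(((3+z)*(a*4))+a))) -> ((((x+0)*(z*1))*(3+a))*(((3+z)*(a*4))+a)); overall: (1*((((x+0)*(z*1))*(3+a))*(((3+z)*(a*4))+a))) -> ((((x+0)*(z*1))*(3+a))*(((3+z)*(a*4))+a))
Step 2: at LLL: (x+0) -> x; overall: ((((x+0)*(z*1))*(3+a))*(((3+z)*(a*4))+a)) -> (((x*(z*1))*(3+a))*(((3+z)*(a*4))+a))
Step 3: at LLR: (z*1) -> z; overall: (((x*(z*1))*(3+a))*(((3+z)*(a*4))+a)) -> (((x*z)*(3+a))*(((3+z)*(a*4))+a))
Fixed point: (((x*z)*(3+a))*(((3+z)*(a*4))+a))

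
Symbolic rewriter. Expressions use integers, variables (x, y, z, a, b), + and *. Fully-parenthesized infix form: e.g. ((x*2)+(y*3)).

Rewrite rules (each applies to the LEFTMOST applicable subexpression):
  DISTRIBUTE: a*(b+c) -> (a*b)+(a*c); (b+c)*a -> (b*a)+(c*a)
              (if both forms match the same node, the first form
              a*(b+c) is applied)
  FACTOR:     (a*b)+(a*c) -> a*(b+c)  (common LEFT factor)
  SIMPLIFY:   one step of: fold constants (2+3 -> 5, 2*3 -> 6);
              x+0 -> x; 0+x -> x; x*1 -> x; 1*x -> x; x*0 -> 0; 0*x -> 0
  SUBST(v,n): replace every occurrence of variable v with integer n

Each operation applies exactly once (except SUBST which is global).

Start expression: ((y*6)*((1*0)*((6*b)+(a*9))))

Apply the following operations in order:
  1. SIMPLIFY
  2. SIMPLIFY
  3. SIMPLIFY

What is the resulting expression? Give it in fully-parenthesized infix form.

Answer: 0

Derivation:
Start: ((y*6)*((1*0)*((6*b)+(a*9))))
Apply SIMPLIFY at RL (target: (1*0)): ((y*6)*((1*0)*((6*b)+(a*9)))) -> ((y*6)*(0*((6*b)+(a*9))))
Apply SIMPLIFY at R (target: (0*((6*b)+(a*9)))): ((y*6)*(0*((6*b)+(a*9)))) -> ((y*6)*0)
Apply SIMPLIFY at root (target: ((y*6)*0)): ((y*6)*0) -> 0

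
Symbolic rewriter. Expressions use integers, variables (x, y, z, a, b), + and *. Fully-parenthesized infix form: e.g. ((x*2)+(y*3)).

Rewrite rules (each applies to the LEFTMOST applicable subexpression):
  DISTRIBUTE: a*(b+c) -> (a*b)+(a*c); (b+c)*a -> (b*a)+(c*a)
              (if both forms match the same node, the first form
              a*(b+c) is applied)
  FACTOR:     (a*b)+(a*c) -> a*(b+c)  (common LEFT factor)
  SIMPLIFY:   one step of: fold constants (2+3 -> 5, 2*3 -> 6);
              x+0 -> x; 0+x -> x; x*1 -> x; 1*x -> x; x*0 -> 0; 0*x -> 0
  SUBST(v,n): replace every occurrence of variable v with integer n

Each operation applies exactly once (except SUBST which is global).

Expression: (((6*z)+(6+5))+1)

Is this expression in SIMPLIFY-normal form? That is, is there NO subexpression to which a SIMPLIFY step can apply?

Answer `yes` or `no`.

Expression: (((6*z)+(6+5))+1)
Scanning for simplifiable subexpressions (pre-order)...
  at root: (((6*z)+(6+5))+1) (not simplifiable)
  at L: ((6*z)+(6+5)) (not simplifiable)
  at LL: (6*z) (not simplifiable)
  at LR: (6+5) (SIMPLIFIABLE)
Found simplifiable subexpr at path LR: (6+5)
One SIMPLIFY step would give: (((6*z)+11)+1)
-> NOT in normal form.

Answer: no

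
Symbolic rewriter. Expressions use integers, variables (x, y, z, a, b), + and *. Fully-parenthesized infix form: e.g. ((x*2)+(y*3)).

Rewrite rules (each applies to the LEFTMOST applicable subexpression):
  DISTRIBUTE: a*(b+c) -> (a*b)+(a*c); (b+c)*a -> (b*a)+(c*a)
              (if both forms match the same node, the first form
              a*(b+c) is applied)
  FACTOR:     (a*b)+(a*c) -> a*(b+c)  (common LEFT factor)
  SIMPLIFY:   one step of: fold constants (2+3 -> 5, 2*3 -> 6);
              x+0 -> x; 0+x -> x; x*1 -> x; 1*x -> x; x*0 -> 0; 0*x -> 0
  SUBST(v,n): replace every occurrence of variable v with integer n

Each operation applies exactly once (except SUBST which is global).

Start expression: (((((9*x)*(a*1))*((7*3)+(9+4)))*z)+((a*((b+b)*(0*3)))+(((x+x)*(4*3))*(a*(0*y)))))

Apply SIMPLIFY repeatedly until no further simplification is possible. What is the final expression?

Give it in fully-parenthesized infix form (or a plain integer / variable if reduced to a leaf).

Start: (((((9*x)*(a*1))*((7*3)+(9+4)))*z)+((a*((b+b)*(0*3)))+(((x+x)*(4*3))*(a*(0*y)))))
Step 1: at LLLR: (a*1) -> a; overall: (((((9*x)*(a*1))*((7*3)+(9+4)))*z)+((a*((b+b)*(0*3)))+(((x+x)*(4*3))*(a*(0*y))))) -> (((((9*x)*a)*((7*3)+(9+4)))*z)+((a*((b+b)*(0*3)))+(((x+x)*(4*3))*(a*(0*y)))))
Step 2: at LLRL: (7*3) -> 21; overall: (((((9*x)*a)*((7*3)+(9+4)))*z)+((a*((b+b)*(0*3)))+(((x+x)*(4*3))*(a*(0*y))))) -> (((((9*x)*a)*(21+(9+4)))*z)+((a*((b+b)*(0*3)))+(((x+x)*(4*3))*(a*(0*y)))))
Step 3: at LLRR: (9+4) -> 13; overall: (((((9*x)*a)*(21+(9+4)))*z)+((a*((b+b)*(0*3)))+(((x+x)*(4*3))*(a*(0*y))))) -> (((((9*x)*a)*(21+13))*z)+((a*((b+b)*(0*3)))+(((x+x)*(4*3))*(a*(0*y)))))
Step 4: at LLR: (21+13) -> 34; overall: (((((9*x)*a)*(21+13))*z)+((a*((b+b)*(0*3)))+(((x+x)*(4*3))*(a*(0*y))))) -> (((((9*x)*a)*34)*z)+((a*((b+b)*(0*3)))+(((x+x)*(4*3))*(a*(0*y)))))
Step 5: at RLRR: (0*3) -> 0; overall: (((((9*x)*a)*34)*z)+((a*((b+b)*(0*3)))+(((x+x)*(4*3))*(a*(0*y))))) -> (((((9*x)*a)*34)*z)+((a*((b+b)*0))+(((x+x)*(4*3))*(a*(0*y)))))
Step 6: at RLR: ((b+b)*0) -> 0; overall: (((((9*x)*a)*34)*z)+((a*((b+b)*0))+(((x+x)*(4*3))*(a*(0*y))))) -> (((((9*x)*a)*34)*z)+((a*0)+(((x+x)*(4*3))*(a*(0*y)))))
Step 7: at RL: (a*0) -> 0; overall: (((((9*x)*a)*34)*z)+((a*0)+(((x+x)*(4*3))*(a*(0*y))))) -> (((((9*x)*a)*34)*z)+(0+(((x+x)*(4*3))*(a*(0*y)))))
Step 8: at R: (0+(((x+x)*(4*3))*(a*(0*y)))) -> (((x+x)*(4*3))*(a*(0*y))); overall: (((((9*x)*a)*34)*z)+(0+(((x+x)*(4*3))*(a*(0*y))))) -> (((((9*x)*a)*34)*z)+(((x+x)*(4*3))*(a*(0*y))))
Step 9: at RLR: (4*3) -> 12; overall: (((((9*x)*a)*34)*z)+(((x+x)*(4*3))*(a*(0*y)))) -> (((((9*x)*a)*34)*z)+(((x+x)*12)*(a*(0*y))))
Step 10: at RRR: (0*y) -> 0; overall: (((((9*x)*a)*34)*z)+(((x+x)*12)*(a*(0*y)))) -> (((((9*x)*a)*34)*z)+(((x+x)*12)*(a*0)))
Step 11: at RR: (a*0) -> 0; overall: (((((9*x)*a)*34)*z)+(((x+x)*12)*(a*0))) -> (((((9*x)*a)*34)*z)+(((x+x)*12)*0))
Step 12: at R: (((x+x)*12)*0) -> 0; overall: (((((9*x)*a)*34)*z)+(((x+x)*12)*0)) -> (((((9*x)*a)*34)*z)+0)
Step 13: at root: (((((9*x)*a)*34)*z)+0) -> ((((9*x)*a)*34)*z); overall: (((((9*x)*a)*34)*z)+0) -> ((((9*x)*a)*34)*z)
Fixed point: ((((9*x)*a)*34)*z)

Answer: ((((9*x)*a)*34)*z)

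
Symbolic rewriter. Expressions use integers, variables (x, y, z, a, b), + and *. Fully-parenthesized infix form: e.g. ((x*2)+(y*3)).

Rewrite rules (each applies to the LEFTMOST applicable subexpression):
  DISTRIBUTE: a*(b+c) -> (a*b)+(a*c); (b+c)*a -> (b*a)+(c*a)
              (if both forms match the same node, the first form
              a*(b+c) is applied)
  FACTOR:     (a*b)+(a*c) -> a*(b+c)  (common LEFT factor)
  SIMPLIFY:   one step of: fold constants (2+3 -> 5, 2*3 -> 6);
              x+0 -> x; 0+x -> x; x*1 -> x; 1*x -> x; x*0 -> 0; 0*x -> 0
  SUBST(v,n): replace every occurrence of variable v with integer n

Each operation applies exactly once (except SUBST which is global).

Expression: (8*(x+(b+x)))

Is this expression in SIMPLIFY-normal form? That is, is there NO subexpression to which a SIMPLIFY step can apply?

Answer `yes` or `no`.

Expression: (8*(x+(b+x)))
Scanning for simplifiable subexpressions (pre-order)...
  at root: (8*(x+(b+x))) (not simplifiable)
  at R: (x+(b+x)) (not simplifiable)
  at RR: (b+x) (not simplifiable)
Result: no simplifiable subexpression found -> normal form.

Answer: yes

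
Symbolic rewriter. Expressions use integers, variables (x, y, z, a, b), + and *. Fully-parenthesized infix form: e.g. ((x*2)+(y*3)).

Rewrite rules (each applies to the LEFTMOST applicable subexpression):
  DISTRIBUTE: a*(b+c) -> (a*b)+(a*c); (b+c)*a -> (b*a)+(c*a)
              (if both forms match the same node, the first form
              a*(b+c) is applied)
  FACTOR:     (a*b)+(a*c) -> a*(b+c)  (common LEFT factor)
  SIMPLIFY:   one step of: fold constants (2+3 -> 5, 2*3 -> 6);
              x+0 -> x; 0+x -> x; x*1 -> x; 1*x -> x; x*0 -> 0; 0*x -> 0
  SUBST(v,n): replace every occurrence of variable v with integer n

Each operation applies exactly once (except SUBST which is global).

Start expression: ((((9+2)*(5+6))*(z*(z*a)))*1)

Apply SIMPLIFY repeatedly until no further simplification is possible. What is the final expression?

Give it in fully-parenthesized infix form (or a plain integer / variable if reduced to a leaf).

Answer: (121*(z*(z*a)))

Derivation:
Start: ((((9+2)*(5+6))*(z*(z*a)))*1)
Step 1: at root: ((((9+2)*(5+6))*(z*(z*a)))*1) -> (((9+2)*(5+6))*(z*(z*a))); overall: ((((9+2)*(5+6))*(z*(z*a)))*1) -> (((9+2)*(5+6))*(z*(z*a)))
Step 2: at LL: (9+2) -> 11; overall: (((9+2)*(5+6))*(z*(z*a))) -> ((11*(5+6))*(z*(z*a)))
Step 3: at LR: (5+6) -> 11; overall: ((11*(5+6))*(z*(z*a))) -> ((11*11)*(z*(z*a)))
Step 4: at L: (11*11) -> 121; overall: ((11*11)*(z*(z*a))) -> (121*(z*(z*a)))
Fixed point: (121*(z*(z*a)))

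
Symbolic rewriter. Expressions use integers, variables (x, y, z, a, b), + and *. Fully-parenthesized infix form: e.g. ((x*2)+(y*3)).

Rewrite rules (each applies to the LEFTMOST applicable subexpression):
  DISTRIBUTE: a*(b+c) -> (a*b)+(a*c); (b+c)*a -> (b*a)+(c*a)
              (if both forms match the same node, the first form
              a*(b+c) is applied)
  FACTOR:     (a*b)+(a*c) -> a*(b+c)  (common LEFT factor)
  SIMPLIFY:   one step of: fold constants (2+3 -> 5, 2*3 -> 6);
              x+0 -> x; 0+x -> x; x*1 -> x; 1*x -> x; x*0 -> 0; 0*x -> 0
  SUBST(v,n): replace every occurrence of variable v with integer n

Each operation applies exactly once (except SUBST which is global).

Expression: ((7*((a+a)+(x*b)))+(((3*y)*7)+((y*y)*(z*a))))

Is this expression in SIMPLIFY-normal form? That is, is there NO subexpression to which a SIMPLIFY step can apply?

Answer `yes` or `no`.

Expression: ((7*((a+a)+(x*b)))+(((3*y)*7)+((y*y)*(z*a))))
Scanning for simplifiable subexpressions (pre-order)...
  at root: ((7*((a+a)+(x*b)))+(((3*y)*7)+((y*y)*(z*a)))) (not simplifiable)
  at L: (7*((a+a)+(x*b))) (not simplifiable)
  at LR: ((a+a)+(x*b)) (not simplifiable)
  at LRL: (a+a) (not simplifiable)
  at LRR: (x*b) (not simplifiable)
  at R: (((3*y)*7)+((y*y)*(z*a))) (not simplifiable)
  at RL: ((3*y)*7) (not simplifiable)
  at RLL: (3*y) (not simplifiable)
  at RR: ((y*y)*(z*a)) (not simplifiable)
  at RRL: (y*y) (not simplifiable)
  at RRR: (z*a) (not simplifiable)
Result: no simplifiable subexpression found -> normal form.

Answer: yes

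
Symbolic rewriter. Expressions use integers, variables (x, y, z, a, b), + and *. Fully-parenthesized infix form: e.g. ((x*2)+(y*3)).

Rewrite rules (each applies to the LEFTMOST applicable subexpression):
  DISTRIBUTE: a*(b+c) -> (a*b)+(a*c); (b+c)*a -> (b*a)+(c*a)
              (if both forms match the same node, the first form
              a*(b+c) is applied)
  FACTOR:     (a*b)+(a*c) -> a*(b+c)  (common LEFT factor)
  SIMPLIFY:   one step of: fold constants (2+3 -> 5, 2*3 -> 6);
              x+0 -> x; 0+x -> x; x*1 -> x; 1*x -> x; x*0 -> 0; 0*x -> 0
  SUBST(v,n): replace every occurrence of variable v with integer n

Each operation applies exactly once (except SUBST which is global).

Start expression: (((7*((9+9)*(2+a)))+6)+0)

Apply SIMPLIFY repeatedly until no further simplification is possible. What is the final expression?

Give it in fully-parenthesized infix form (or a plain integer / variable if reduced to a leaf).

Answer: ((7*(18*(2+a)))+6)

Derivation:
Start: (((7*((9+9)*(2+a)))+6)+0)
Step 1: at root: (((7*((9+9)*(2+a)))+6)+0) -> ((7*((9+9)*(2+a)))+6); overall: (((7*((9+9)*(2+a)))+6)+0) -> ((7*((9+9)*(2+a)))+6)
Step 2: at LRL: (9+9) -> 18; overall: ((7*((9+9)*(2+a)))+6) -> ((7*(18*(2+a)))+6)
Fixed point: ((7*(18*(2+a)))+6)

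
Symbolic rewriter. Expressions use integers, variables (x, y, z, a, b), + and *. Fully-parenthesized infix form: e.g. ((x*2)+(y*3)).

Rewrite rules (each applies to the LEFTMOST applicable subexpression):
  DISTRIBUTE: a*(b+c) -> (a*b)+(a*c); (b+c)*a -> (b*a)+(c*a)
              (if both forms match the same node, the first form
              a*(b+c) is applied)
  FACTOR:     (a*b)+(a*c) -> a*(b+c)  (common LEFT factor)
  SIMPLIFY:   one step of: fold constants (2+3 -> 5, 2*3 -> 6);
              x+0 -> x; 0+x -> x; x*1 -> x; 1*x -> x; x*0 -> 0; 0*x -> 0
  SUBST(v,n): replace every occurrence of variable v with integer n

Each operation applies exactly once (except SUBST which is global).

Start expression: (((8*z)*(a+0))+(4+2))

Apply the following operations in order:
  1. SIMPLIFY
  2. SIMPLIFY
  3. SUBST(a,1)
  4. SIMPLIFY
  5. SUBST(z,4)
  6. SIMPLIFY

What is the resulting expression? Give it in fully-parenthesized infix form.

Start: (((8*z)*(a+0))+(4+2))
Apply SIMPLIFY at LR (target: (a+0)): (((8*z)*(a+0))+(4+2)) -> (((8*z)*a)+(4+2))
Apply SIMPLIFY at R (target: (4+2)): (((8*z)*a)+(4+2)) -> (((8*z)*a)+6)
Apply SUBST(a,1): (((8*z)*a)+6) -> (((8*z)*1)+6)
Apply SIMPLIFY at L (target: ((8*z)*1)): (((8*z)*1)+6) -> ((8*z)+6)
Apply SUBST(z,4): ((8*z)+6) -> ((8*4)+6)
Apply SIMPLIFY at L (target: (8*4)): ((8*4)+6) -> (32+6)

Answer: (32+6)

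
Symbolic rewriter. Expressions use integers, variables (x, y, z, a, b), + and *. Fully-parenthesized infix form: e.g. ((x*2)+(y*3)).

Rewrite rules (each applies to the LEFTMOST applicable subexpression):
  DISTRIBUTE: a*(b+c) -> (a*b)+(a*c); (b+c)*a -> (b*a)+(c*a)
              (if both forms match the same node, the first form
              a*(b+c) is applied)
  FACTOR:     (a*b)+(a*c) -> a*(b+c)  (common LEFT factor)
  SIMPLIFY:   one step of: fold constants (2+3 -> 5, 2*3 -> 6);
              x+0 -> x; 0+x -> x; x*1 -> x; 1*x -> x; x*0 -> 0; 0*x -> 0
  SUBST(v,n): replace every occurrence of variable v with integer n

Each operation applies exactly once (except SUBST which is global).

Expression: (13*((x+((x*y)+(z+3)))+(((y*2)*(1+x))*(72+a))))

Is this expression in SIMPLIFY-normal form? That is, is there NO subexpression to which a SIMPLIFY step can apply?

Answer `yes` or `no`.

Expression: (13*((x+((x*y)+(z+3)))+(((y*2)*(1+x))*(72+a))))
Scanning for simplifiable subexpressions (pre-order)...
  at root: (13*((x+((x*y)+(z+3)))+(((y*2)*(1+x))*(72+a)))) (not simplifiable)
  at R: ((x+((x*y)+(z+3)))+(((y*2)*(1+x))*(72+a))) (not simplifiable)
  at RL: (x+((x*y)+(z+3))) (not simplifiable)
  at RLR: ((x*y)+(z+3)) (not simplifiable)
  at RLRL: (x*y) (not simplifiable)
  at RLRR: (z+3) (not simplifiable)
  at RR: (((y*2)*(1+x))*(72+a)) (not simplifiable)
  at RRL: ((y*2)*(1+x)) (not simplifiable)
  at RRLL: (y*2) (not simplifiable)
  at RRLR: (1+x) (not simplifiable)
  at RRR: (72+a) (not simplifiable)
Result: no simplifiable subexpression found -> normal form.

Answer: yes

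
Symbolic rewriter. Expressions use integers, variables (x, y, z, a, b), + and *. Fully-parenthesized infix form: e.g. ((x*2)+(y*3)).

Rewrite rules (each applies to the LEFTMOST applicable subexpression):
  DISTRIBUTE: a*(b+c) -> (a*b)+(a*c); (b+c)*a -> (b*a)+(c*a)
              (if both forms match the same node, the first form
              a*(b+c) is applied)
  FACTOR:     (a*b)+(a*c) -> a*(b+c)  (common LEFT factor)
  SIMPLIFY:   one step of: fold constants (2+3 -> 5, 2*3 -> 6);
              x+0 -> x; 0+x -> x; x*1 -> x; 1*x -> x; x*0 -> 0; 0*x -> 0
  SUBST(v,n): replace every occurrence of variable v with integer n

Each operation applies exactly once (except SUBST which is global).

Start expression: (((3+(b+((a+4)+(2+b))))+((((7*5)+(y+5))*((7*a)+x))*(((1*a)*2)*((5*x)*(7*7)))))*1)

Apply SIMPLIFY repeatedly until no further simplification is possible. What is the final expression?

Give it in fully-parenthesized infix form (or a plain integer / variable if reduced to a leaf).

Start: (((3+(b+((a+4)+(2+b))))+((((7*5)+(y+5))*((7*a)+x))*(((1*a)*2)*((5*x)*(7*7)))))*1)
Step 1: at root: (((3+(b+((a+4)+(2+b))))+((((7*5)+(y+5))*((7*a)+x))*(((1*a)*2)*((5*x)*(7*7)))))*1) -> ((3+(b+((a+4)+(2+b))))+((((7*5)+(y+5))*((7*a)+x))*(((1*a)*2)*((5*x)*(7*7))))); overall: (((3+(b+((a+4)+(2+b))))+((((7*5)+(y+5))*((7*a)+x))*(((1*a)*2)*((5*x)*(7*7)))))*1) -> ((3+(b+((a+4)+(2+b))))+((((7*5)+(y+5))*((7*a)+x))*(((1*a)*2)*((5*x)*(7*7)))))
Step 2: at RLLL: (7*5) -> 35; overall: ((3+(b+((a+4)+(2+b))))+((((7*5)+(y+5))*((7*a)+x))*(((1*a)*2)*((5*x)*(7*7))))) -> ((3+(b+((a+4)+(2+b))))+(((35+(y+5))*((7*a)+x))*(((1*a)*2)*((5*x)*(7*7)))))
Step 3: at RRLL: (1*a) -> a; overall: ((3+(b+((a+4)+(2+b))))+(((35+(y+5))*((7*a)+x))*(((1*a)*2)*((5*x)*(7*7))))) -> ((3+(b+((a+4)+(2+b))))+(((35+(y+5))*((7*a)+x))*((a*2)*((5*x)*(7*7)))))
Step 4: at RRRR: (7*7) -> 49; overall: ((3+(b+((a+4)+(2+b))))+(((35+(y+5))*((7*a)+x))*((a*2)*((5*x)*(7*7))))) -> ((3+(b+((a+4)+(2+b))))+(((35+(y+5))*((7*a)+x))*((a*2)*((5*x)*49))))
Fixed point: ((3+(b+((a+4)+(2+b))))+(((35+(y+5))*((7*a)+x))*((a*2)*((5*x)*49))))

Answer: ((3+(b+((a+4)+(2+b))))+(((35+(y+5))*((7*a)+x))*((a*2)*((5*x)*49))))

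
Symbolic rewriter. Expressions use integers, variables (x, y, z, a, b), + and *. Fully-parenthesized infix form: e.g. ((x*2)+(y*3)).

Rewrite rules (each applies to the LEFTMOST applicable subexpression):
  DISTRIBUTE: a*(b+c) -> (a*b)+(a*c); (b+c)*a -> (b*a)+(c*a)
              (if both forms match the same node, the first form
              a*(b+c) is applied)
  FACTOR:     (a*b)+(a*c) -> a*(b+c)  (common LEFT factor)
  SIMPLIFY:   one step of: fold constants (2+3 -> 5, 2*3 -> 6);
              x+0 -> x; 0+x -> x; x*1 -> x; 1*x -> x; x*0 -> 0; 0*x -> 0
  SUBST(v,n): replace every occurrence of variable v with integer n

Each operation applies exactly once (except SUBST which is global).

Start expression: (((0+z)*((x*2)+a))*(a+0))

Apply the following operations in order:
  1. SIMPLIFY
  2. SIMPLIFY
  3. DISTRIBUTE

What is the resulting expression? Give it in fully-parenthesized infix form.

Answer: (((z*(x*2))+(z*a))*a)

Derivation:
Start: (((0+z)*((x*2)+a))*(a+0))
Apply SIMPLIFY at LL (target: (0+z)): (((0+z)*((x*2)+a))*(a+0)) -> ((z*((x*2)+a))*(a+0))
Apply SIMPLIFY at R (target: (a+0)): ((z*((x*2)+a))*(a+0)) -> ((z*((x*2)+a))*a)
Apply DISTRIBUTE at L (target: (z*((x*2)+a))): ((z*((x*2)+a))*a) -> (((z*(x*2))+(z*a))*a)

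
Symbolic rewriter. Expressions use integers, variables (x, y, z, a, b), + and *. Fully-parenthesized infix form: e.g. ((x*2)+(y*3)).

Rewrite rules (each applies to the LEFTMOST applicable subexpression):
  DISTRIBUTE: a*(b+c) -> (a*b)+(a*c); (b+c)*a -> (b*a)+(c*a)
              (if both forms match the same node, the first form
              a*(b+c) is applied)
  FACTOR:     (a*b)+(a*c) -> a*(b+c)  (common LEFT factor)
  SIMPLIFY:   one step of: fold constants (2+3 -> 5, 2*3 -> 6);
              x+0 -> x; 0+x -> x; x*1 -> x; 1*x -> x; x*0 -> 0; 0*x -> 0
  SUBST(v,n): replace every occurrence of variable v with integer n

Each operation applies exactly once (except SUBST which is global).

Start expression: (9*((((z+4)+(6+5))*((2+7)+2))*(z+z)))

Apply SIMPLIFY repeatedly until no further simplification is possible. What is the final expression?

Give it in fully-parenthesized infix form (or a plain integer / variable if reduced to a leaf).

Answer: (9*((((z+4)+11)*11)*(z+z)))

Derivation:
Start: (9*((((z+4)+(6+5))*((2+7)+2))*(z+z)))
Step 1: at RLLR: (6+5) -> 11; overall: (9*((((z+4)+(6+5))*((2+7)+2))*(z+z))) -> (9*((((z+4)+11)*((2+7)+2))*(z+z)))
Step 2: at RLRL: (2+7) -> 9; overall: (9*((((z+4)+11)*((2+7)+2))*(z+z))) -> (9*((((z+4)+11)*(9+2))*(z+z)))
Step 3: at RLR: (9+2) -> 11; overall: (9*((((z+4)+11)*(9+2))*(z+z))) -> (9*((((z+4)+11)*11)*(z+z)))
Fixed point: (9*((((z+4)+11)*11)*(z+z)))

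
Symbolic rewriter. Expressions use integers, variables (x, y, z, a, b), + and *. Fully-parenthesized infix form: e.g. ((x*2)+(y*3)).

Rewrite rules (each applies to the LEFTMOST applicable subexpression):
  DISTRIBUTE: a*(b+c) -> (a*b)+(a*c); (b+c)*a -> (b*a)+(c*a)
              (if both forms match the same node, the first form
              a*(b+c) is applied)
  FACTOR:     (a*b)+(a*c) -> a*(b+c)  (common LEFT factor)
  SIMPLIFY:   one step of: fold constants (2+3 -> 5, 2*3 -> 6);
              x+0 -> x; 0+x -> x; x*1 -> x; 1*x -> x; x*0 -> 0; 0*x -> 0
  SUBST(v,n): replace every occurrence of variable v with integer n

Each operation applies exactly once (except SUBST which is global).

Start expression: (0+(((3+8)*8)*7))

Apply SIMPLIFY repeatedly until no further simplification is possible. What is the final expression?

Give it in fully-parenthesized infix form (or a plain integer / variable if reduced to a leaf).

Answer: 616

Derivation:
Start: (0+(((3+8)*8)*7))
Step 1: at root: (0+(((3+8)*8)*7)) -> (((3+8)*8)*7); overall: (0+(((3+8)*8)*7)) -> (((3+8)*8)*7)
Step 2: at LL: (3+8) -> 11; overall: (((3+8)*8)*7) -> ((11*8)*7)
Step 3: at L: (11*8) -> 88; overall: ((11*8)*7) -> (88*7)
Step 4: at root: (88*7) -> 616; overall: (88*7) -> 616
Fixed point: 616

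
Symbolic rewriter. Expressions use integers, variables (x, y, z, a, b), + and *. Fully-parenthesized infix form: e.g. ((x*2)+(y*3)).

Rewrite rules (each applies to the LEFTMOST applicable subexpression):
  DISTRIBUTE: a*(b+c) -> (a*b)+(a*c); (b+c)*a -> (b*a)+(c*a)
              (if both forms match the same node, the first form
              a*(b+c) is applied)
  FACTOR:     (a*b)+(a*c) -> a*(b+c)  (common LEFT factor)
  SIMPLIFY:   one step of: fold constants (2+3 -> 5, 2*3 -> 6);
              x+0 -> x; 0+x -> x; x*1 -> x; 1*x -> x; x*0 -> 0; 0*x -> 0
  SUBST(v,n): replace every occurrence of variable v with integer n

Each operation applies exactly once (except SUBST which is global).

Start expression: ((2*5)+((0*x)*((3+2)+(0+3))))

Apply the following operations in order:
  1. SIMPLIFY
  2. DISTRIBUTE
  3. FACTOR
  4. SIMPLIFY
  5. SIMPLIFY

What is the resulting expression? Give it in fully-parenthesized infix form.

Start: ((2*5)+((0*x)*((3+2)+(0+3))))
Apply SIMPLIFY at L (target: (2*5)): ((2*5)+((0*x)*((3+2)+(0+3)))) -> (10+((0*x)*((3+2)+(0+3))))
Apply DISTRIBUTE at R (target: ((0*x)*((3+2)+(0+3)))): (10+((0*x)*((3+2)+(0+3)))) -> (10+(((0*x)*(3+2))+((0*x)*(0+3))))
Apply FACTOR at R (target: (((0*x)*(3+2))+((0*x)*(0+3)))): (10+(((0*x)*(3+2))+((0*x)*(0+3)))) -> (10+((0*x)*((3+2)+(0+3))))
Apply SIMPLIFY at RL (target: (0*x)): (10+((0*x)*((3+2)+(0+3)))) -> (10+(0*((3+2)+(0+3))))
Apply SIMPLIFY at R (target: (0*((3+2)+(0+3)))): (10+(0*((3+2)+(0+3)))) -> (10+0)

Answer: (10+0)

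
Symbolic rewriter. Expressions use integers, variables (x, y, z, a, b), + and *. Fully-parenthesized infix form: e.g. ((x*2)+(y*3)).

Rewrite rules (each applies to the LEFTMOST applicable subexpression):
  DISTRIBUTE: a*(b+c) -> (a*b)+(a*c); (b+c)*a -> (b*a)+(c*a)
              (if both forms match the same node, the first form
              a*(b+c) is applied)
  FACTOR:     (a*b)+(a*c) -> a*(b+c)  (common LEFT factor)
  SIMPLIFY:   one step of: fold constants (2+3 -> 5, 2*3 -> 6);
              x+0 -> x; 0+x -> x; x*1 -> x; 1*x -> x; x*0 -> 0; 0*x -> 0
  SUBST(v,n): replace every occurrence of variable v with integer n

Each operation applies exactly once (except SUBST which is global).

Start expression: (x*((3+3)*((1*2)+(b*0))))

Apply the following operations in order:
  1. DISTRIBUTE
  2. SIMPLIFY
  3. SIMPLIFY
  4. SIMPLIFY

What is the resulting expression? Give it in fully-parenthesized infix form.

Answer: (x*(12+((3+3)*(b*0))))

Derivation:
Start: (x*((3+3)*((1*2)+(b*0))))
Apply DISTRIBUTE at R (target: ((3+3)*((1*2)+(b*0)))): (x*((3+3)*((1*2)+(b*0)))) -> (x*(((3+3)*(1*2))+((3+3)*(b*0))))
Apply SIMPLIFY at RLL (target: (3+3)): (x*(((3+3)*(1*2))+((3+3)*(b*0)))) -> (x*((6*(1*2))+((3+3)*(b*0))))
Apply SIMPLIFY at RLR (target: (1*2)): (x*((6*(1*2))+((3+3)*(b*0)))) -> (x*((6*2)+((3+3)*(b*0))))
Apply SIMPLIFY at RL (target: (6*2)): (x*((6*2)+((3+3)*(b*0)))) -> (x*(12+((3+3)*(b*0))))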